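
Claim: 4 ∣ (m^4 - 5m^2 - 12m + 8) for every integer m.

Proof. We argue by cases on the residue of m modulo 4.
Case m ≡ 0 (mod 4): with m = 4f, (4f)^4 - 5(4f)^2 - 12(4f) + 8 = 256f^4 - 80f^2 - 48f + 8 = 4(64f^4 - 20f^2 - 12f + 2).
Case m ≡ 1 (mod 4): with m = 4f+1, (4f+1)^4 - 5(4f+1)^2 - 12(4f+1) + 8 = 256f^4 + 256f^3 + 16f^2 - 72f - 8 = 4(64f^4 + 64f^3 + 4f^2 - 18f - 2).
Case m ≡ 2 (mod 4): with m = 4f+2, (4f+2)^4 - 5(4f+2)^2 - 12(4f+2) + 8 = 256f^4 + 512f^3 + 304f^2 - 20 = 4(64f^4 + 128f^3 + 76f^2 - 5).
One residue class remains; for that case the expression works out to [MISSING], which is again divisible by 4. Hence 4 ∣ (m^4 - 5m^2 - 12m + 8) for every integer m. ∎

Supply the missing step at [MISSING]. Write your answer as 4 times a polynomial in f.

Only m ≡ 3 (mod 4) is unaccounted for. Put m = 4f+3:
(4f+3)^4 - 5(4f+3)^2 - 12(4f+3) + 8 expands to 256f^4 + 768f^3 + 784f^2 + 264f + 8,
and factoring out 4 leaves 4(64f^4 + 192f^3 + 196f^2 + 66f + 2).

4(64f^4 + 192f^3 + 196f^2 + 66f + 2)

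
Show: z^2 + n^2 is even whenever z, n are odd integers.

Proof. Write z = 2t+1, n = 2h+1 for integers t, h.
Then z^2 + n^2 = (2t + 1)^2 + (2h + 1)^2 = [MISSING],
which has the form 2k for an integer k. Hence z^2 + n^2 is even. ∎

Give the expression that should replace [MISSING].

2(2h^2 + 2h + 2t^2 + 2t + 1)

(2t + 1)^2 + (2h + 1)^2 = 4h^2 + 4h + 4t^2 + 4t + 2
= 2(2h^2 + 2h + 2t^2 + 2t + 1).
Since 2h^2 + 2h + 2t^2 + 2t + 1 is an integer, the sum of squares is of the form 2k for an integer k.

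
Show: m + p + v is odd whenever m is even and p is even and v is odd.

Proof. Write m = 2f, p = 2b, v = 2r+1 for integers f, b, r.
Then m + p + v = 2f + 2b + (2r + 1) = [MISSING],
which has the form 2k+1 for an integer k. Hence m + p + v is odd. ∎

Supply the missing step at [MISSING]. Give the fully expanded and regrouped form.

2(b + f + r) + 1

2f + 2b + (2r + 1) = 2b + 2f + 2r + 1
= 2(b + f + r) + 1.
Since b + f + r is an integer, the sum is of the form 2k+1 for an integer k.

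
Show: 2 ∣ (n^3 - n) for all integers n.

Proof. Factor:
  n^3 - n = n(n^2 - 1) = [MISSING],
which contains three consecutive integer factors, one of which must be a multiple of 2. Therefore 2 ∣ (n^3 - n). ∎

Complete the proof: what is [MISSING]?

(n - 1)n(n + 1)

n(n^2 - 1) = n(n - 1)(n + 1) = (n - 1)n(n + 1).
These three factors are consecutive integers, so their product is divisible by 2.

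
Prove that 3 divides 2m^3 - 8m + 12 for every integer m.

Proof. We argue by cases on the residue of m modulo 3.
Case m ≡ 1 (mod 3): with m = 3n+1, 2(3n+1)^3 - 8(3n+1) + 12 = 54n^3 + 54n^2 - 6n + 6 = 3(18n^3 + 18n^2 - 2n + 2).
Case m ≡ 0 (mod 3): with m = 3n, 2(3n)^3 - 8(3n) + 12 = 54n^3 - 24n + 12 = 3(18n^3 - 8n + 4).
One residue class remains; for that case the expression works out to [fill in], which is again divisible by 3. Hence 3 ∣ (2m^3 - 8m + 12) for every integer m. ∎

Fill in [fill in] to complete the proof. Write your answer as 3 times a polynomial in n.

3(18n^3 + 36n^2 + 16n + 4)

The residues treated are {1, 0}, so the missing case is m ≡ 2 (mod 3); write m = 3n+2.
Then 2(3n+2)^3 - 8(3n+2) + 12 = 54n^3 + 108n^2 + 48n + 12 = 3(18n^3 + 36n^2 + 16n + 4).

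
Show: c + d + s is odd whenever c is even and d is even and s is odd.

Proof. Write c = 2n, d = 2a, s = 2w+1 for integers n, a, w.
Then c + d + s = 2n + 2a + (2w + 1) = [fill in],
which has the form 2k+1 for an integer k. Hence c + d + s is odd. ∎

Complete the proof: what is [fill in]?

Expanding: 2n + 2a + (2w + 1) = 2a + 2n + 2w + 1.
Every term except the constant is even, so this is 2(a + n + w) + 1,
and a + n + w ∈ ℤ gives the required form.

2(a + n + w) + 1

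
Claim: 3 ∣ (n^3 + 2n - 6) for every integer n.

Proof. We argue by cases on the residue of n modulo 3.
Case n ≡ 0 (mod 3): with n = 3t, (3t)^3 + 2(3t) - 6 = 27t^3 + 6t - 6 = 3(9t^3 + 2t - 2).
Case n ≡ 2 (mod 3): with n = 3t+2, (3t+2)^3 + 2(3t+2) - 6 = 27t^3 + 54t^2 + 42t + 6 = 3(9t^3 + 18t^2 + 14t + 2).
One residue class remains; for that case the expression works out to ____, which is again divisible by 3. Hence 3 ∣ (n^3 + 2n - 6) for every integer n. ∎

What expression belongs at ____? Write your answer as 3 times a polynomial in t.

The residues treated are {0, 2}, so the missing case is n ≡ 1 (mod 3); write n = 3t+1.
Then (3t+1)^3 + 2(3t+1) - 6 = 27t^3 + 27t^2 + 15t - 3 = 3(9t^3 + 9t^2 + 5t - 1).

3(9t^3 + 9t^2 + 5t - 1)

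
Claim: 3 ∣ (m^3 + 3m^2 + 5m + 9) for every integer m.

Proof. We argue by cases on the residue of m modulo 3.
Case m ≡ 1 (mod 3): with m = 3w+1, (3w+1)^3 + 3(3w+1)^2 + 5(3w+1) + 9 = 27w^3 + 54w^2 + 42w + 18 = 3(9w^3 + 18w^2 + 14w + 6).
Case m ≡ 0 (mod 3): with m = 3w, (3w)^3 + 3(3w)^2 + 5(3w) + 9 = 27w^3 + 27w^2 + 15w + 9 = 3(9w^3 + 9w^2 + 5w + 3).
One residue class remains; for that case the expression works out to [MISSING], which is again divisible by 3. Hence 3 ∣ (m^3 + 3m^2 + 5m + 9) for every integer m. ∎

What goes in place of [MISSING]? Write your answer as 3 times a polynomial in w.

The residues treated are {1, 0}, so the missing case is m ≡ 2 (mod 3); write m = 3w+2.
Then (3w+2)^3 + 3(3w+2)^2 + 5(3w+2) + 9 = 27w^3 + 81w^2 + 87w + 39 = 3(9w^3 + 27w^2 + 29w + 13).

3(9w^3 + 27w^2 + 29w + 13)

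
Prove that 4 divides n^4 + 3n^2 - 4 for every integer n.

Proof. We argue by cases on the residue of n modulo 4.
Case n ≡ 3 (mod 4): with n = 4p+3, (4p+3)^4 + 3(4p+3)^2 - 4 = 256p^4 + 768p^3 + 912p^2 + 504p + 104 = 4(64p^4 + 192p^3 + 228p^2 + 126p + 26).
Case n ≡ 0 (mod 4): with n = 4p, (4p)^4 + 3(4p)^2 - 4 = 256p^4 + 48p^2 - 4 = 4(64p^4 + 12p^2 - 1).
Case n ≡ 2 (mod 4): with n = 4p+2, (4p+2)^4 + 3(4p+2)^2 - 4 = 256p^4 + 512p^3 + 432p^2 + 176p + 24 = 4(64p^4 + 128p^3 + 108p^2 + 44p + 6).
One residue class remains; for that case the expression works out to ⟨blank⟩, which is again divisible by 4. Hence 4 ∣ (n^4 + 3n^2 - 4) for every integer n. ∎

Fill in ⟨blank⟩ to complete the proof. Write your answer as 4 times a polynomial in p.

4(64p^4 + 64p^3 + 36p^2 + 10p)

The residues treated are {3, 0, 2}, so the missing case is n ≡ 1 (mod 4); write n = 4p+1.
Then (4p+1)^4 + 3(4p+1)^2 - 4 = 256p^4 + 256p^3 + 144p^2 + 40p = 4(64p^4 + 64p^3 + 36p^2 + 10p).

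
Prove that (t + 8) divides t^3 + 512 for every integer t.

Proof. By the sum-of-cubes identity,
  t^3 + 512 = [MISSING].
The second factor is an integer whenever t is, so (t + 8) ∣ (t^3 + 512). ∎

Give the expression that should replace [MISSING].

(t + 8)(t^2 - 8t + 64)

Polynomial division of t^3 + 512 by t + 8 leaves remainder 0 and quotient t^2 - 8t + 64.
Hence t^3 + 512 = (t + 8)(t^2 - 8t + 64).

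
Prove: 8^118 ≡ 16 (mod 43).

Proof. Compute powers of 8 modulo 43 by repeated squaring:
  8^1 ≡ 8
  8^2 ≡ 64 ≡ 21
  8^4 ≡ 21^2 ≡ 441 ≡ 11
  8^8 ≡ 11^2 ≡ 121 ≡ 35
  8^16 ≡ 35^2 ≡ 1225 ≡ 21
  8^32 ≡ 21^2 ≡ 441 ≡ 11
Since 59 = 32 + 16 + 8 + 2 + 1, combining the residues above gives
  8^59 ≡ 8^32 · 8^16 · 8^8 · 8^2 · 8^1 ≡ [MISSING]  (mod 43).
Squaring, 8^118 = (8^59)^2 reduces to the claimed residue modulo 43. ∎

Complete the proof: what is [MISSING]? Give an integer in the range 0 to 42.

Multiply the listed residues: 11 · 21 · 35 · 21 · 8 = 231 → 8085 → 169785 → 1358280.
Reducing modulo 43: 1358280 = 31587·43 + 39, so 8^59 ≡ 39.

39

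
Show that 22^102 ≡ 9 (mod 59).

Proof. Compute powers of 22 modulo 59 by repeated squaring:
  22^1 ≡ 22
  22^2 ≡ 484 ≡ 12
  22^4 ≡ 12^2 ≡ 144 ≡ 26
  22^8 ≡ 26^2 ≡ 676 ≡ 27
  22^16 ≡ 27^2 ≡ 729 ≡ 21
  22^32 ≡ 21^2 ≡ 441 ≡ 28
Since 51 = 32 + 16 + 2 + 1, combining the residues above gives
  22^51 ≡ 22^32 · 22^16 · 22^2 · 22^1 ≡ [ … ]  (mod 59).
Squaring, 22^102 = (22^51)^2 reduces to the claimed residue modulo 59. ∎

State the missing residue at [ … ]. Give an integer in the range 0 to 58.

3

22^32 · 22^16 · 22^2 · 22^1 ≡ 28 · 21 · 12 · 22 = 155232.
155232 mod 59 = 3, so 22^51 ≡ 3 (mod 59).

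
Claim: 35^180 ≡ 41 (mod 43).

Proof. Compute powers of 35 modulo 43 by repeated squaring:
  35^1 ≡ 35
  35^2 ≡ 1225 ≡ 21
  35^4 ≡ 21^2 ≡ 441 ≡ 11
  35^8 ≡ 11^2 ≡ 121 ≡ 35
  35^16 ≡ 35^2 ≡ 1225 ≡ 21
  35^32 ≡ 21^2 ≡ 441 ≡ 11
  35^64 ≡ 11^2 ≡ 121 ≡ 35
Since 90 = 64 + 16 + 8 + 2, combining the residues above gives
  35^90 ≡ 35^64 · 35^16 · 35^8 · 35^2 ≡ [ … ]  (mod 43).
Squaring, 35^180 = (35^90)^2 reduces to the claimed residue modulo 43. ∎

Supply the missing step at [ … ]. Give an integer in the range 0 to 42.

16

35^64 · 35^16 · 35^8 · 35^2 ≡ 35 · 21 · 35 · 21 = 540225.
540225 mod 43 = 16, so 35^90 ≡ 16 (mod 43).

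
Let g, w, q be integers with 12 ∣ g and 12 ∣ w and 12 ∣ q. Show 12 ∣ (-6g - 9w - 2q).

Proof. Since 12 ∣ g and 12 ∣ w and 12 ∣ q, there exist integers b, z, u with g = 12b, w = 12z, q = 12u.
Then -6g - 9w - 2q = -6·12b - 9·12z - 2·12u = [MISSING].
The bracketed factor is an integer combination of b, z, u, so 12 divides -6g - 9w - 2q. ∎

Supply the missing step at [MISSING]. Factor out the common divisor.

Pull the common 12 out of every term: -6·12b - 9·12z - 2·12u = 12(-6b - 2u - 9z).
-6b - 2u - 9z is an integer, which exhibits the divisibility.

12(-6b - 2u - 9z)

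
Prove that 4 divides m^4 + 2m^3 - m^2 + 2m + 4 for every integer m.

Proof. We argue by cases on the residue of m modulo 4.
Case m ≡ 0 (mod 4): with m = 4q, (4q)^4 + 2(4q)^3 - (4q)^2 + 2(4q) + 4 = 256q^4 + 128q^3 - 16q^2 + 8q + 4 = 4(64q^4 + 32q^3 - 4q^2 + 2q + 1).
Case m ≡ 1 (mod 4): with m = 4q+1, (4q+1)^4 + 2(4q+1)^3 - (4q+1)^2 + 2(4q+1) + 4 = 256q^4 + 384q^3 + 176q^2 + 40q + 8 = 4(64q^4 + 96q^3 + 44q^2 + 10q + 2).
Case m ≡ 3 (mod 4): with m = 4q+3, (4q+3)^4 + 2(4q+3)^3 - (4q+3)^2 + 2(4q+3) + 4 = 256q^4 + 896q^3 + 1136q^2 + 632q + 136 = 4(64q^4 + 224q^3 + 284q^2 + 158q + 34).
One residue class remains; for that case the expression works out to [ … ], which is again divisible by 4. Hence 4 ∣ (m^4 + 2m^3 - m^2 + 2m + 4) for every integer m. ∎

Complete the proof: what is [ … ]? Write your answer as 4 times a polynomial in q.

4(64q^4 + 160q^3 + 140q^2 + 54q + 9)

Only m ≡ 2 (mod 4) is unaccounted for. Put m = 4q+2:
(4q+2)^4 + 2(4q+2)^3 - (4q+2)^2 + 2(4q+2) + 4 expands to 256q^4 + 640q^3 + 560q^2 + 216q + 36,
and factoring out 4 leaves 4(64q^4 + 160q^3 + 140q^2 + 54q + 9).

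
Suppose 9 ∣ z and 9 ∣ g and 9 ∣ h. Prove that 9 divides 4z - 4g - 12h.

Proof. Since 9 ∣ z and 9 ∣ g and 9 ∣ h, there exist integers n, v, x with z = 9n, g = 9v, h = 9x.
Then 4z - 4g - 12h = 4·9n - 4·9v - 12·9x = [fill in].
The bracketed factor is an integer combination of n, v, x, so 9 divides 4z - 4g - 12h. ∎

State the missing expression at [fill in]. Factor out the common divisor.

9(4n - 4v - 12x)

Pull the common 9 out of every term: 4·9n - 4·9v - 12·9x = 9(4n - 4v - 12x).
4n - 4v - 12x is an integer, which exhibits the divisibility.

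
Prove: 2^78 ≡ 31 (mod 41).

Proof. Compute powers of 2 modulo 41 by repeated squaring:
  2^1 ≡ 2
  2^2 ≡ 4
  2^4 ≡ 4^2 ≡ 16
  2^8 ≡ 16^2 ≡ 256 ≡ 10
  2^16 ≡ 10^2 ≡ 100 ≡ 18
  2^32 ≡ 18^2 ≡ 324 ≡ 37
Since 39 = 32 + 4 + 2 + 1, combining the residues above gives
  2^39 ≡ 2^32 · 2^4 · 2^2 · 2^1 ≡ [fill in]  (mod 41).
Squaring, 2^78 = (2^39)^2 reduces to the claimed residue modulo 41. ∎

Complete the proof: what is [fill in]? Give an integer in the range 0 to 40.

2^32 · 2^4 · 2^2 · 2^1 ≡ 37 · 16 · 4 · 2 = 4736.
4736 mod 41 = 21, so 2^39 ≡ 21 (mod 41).

21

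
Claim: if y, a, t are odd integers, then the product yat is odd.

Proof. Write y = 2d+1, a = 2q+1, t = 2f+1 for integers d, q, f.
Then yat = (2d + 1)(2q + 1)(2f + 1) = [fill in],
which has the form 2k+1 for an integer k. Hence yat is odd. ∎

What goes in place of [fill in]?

2(4dfq + 2df + 2dq + d + 2fq + f + q) + 1

Expanding: (2d + 1)(2q + 1)(2f + 1) = 8dfq + 4df + 4dq + 2d + 4fq + 2f + 2q + 1.
Every term except the constant is even, so this is 2(4dfq + 2df + 2dq + d + 2fq + f + q) + 1,
and 4dfq + 2df + 2dq + d + 2fq + f + q ∈ ℤ gives the required form.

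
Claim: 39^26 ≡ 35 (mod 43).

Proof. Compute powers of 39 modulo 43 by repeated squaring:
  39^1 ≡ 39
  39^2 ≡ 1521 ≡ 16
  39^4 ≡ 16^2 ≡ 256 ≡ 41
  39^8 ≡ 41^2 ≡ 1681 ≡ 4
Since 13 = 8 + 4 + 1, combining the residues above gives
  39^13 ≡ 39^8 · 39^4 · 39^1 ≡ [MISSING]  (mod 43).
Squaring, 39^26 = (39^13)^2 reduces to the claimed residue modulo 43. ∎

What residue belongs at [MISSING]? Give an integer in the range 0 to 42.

32

Multiply the listed residues: 4 · 41 · 39 = 164 → 6396.
Reducing modulo 43: 6396 = 148·43 + 32, so 39^13 ≡ 32.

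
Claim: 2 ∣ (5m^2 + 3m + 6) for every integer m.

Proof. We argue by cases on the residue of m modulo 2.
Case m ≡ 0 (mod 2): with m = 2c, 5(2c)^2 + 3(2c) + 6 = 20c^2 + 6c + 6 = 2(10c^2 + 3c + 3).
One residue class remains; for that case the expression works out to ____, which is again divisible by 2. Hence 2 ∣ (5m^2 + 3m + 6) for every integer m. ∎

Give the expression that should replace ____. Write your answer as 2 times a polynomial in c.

2(10c^2 + 13c + 7)

Only m ≡ 1 (mod 2) is unaccounted for. Put m = 2c+1:
5(2c+1)^2 + 3(2c+1) + 6 expands to 20c^2 + 26c + 14,
and factoring out 2 leaves 2(10c^2 + 13c + 7).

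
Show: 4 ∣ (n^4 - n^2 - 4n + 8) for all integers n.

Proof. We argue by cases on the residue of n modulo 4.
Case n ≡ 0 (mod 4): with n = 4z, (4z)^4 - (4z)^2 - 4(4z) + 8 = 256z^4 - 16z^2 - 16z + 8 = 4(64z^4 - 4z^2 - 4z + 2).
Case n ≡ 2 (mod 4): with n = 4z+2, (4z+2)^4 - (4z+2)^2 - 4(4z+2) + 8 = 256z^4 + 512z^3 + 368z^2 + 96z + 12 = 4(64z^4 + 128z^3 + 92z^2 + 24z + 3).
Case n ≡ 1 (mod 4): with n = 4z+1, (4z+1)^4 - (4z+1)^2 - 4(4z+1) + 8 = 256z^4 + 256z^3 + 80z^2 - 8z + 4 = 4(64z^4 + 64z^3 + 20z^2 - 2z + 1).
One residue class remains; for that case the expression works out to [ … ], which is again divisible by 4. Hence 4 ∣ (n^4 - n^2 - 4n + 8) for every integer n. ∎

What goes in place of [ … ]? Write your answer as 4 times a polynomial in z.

4(64z^4 + 192z^3 + 212z^2 + 98z + 17)

Only n ≡ 3 (mod 4) is unaccounted for. Put n = 4z+3:
(4z+3)^4 - (4z+3)^2 - 4(4z+3) + 8 expands to 256z^4 + 768z^3 + 848z^2 + 392z + 68,
and factoring out 4 leaves 4(64z^4 + 192z^3 + 212z^2 + 98z + 17).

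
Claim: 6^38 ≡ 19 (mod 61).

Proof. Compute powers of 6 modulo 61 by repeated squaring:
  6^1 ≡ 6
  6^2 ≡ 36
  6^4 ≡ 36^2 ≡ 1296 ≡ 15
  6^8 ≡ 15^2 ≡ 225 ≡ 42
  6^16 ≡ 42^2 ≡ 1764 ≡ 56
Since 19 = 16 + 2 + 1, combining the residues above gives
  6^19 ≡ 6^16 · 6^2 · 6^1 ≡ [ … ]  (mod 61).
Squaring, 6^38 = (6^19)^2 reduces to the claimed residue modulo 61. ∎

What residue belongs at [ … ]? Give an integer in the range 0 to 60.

18

Multiply the listed residues: 56 · 36 · 6 = 2016 → 12096.
Reducing modulo 61: 12096 = 198·61 + 18, so 6^19 ≡ 18.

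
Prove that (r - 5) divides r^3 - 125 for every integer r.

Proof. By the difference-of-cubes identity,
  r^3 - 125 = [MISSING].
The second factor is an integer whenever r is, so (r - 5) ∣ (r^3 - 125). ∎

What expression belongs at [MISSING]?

Polynomial division of r^3 - 125 by r - 5 leaves remainder 0 and quotient r^2 + 5r + 25.
Hence r^3 - 125 = (r - 5)(r^2 + 5r + 25).

(r - 5)(r^2 + 5r + 25)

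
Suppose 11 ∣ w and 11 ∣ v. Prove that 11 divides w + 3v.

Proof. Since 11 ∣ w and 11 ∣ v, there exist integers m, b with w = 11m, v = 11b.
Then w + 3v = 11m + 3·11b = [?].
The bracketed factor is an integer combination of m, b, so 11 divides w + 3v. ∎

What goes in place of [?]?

Each term has a factor of 11: 11m + 3·11b = 11·(3b + m).
Since 3b + m is an integer, 11 ∣ (w + 3v).

11(3b + m)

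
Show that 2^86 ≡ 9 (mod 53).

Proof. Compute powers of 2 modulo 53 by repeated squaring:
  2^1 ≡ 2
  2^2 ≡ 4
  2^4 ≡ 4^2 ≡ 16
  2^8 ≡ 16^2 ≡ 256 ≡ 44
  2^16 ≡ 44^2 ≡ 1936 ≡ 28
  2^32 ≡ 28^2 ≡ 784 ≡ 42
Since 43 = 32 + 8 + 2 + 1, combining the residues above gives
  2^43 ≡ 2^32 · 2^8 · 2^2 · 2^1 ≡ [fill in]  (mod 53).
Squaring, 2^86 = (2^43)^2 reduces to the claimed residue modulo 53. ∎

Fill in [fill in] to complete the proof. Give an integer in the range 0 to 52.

Multiply the listed residues: 42 · 44 · 4 · 2 = 1848 → 7392 → 14784.
Reducing modulo 53: 14784 = 278·53 + 50, so 2^43 ≡ 50.

50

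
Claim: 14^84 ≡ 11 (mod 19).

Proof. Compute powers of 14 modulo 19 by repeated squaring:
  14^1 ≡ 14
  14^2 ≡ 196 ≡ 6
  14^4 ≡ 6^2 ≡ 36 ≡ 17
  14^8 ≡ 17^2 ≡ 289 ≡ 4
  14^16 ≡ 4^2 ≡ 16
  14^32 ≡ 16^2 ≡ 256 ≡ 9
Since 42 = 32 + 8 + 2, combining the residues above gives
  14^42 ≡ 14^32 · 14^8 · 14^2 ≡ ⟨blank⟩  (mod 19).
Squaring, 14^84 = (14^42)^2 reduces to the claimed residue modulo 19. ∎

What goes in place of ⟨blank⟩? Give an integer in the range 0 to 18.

7

Multiply the listed residues: 9 · 4 · 6 = 36 → 216.
Reducing modulo 19: 216 = 11·19 + 7, so 14^42 ≡ 7.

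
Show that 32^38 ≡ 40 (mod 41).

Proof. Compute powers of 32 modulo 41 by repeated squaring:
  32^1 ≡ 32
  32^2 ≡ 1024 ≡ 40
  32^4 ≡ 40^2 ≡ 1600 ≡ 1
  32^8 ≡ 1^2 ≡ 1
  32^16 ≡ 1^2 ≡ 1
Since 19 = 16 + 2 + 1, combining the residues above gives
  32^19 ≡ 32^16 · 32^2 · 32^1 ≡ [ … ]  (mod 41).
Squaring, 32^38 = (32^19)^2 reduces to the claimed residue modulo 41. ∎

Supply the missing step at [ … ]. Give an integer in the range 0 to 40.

9

Multiply the listed residues: 1 · 40 · 32 = 40 → 1280.
Reducing modulo 41: 1280 = 31·41 + 9, so 32^19 ≡ 9.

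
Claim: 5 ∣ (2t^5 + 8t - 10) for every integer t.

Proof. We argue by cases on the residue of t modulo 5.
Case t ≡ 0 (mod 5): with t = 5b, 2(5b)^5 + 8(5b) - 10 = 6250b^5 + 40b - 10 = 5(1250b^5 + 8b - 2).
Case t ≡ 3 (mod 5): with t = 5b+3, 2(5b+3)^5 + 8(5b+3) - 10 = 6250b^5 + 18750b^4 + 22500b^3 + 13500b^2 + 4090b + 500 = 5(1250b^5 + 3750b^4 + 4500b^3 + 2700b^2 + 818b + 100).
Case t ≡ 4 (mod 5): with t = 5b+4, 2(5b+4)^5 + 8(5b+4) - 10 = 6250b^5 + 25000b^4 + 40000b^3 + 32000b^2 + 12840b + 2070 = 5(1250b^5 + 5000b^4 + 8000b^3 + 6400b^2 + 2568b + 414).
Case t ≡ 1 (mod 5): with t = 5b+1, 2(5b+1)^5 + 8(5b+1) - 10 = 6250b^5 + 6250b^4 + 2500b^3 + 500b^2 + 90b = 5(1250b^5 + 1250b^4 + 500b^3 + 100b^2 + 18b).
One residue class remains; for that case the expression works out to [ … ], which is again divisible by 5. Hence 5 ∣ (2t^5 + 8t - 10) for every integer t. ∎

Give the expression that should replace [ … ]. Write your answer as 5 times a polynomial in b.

Only t ≡ 2 (mod 5) is unaccounted for. Put t = 5b+2:
2(5b+2)^5 + 8(5b+2) - 10 expands to 6250b^5 + 12500b^4 + 10000b^3 + 4000b^2 + 840b + 70,
and factoring out 5 leaves 5(1250b^5 + 2500b^4 + 2000b^3 + 800b^2 + 168b + 14).

5(1250b^5 + 2500b^4 + 2000b^3 + 800b^2 + 168b + 14)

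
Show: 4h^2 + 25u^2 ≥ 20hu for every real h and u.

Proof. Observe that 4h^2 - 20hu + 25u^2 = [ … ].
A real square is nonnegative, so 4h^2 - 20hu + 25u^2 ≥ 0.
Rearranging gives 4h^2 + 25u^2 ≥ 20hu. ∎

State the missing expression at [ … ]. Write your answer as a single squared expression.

(2h - 5u)^2

The leading and trailing coefficients are 2^2 and 5^2, and 20 = 2·2·5, so the trinomial is (2h - 5u)^2.
Hence 4h^2 - 20hu + 25u^2 ≥ 0.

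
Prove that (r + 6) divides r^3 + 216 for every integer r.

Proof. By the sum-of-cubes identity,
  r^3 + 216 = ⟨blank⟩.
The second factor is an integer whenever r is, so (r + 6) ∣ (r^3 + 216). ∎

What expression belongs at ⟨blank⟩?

Polynomial division of r^3 + 216 by r + 6 leaves remainder 0 and quotient r^2 - 6r + 36.
Hence r^3 + 216 = (r + 6)(r^2 - 6r + 36).

(r + 6)(r^2 - 6r + 36)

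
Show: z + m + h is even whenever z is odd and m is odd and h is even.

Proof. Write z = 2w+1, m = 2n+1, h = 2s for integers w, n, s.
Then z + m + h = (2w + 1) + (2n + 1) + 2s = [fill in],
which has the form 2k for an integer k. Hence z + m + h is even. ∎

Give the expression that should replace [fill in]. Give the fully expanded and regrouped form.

2(n + s + w + 1)

(2w + 1) + (2n + 1) + 2s = 2n + 2s + 2w + 2
= 2(n + s + w + 1).
Since n + s + w + 1 is an integer, the sum is of the form 2k for an integer k.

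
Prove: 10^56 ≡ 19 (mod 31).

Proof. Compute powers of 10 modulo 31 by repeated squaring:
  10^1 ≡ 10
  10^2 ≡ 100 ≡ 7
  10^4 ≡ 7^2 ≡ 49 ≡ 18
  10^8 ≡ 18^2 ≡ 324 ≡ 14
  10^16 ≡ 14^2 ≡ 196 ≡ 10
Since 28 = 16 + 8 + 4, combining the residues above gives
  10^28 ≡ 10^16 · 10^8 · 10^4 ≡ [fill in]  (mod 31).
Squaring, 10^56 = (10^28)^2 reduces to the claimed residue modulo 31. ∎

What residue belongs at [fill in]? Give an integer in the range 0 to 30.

10^16 · 10^8 · 10^4 ≡ 10 · 14 · 18 = 2520.
2520 mod 31 = 9, so 10^28 ≡ 9 (mod 31).

9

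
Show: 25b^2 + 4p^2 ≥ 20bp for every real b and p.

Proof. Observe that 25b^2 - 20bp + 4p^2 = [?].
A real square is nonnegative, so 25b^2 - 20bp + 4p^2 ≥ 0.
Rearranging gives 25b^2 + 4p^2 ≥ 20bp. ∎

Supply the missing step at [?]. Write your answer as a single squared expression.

(5b - 2p)^2

25b^2 - 20bp + 4p^2 is a perfect-square trinomial: the outer terms are (5b)^2 and (2p)^2, and the cross term is -2·5b·2p.
So 25b^2 - 20bp + 4p^2 = (5b - 2p)^2 ≥ 0.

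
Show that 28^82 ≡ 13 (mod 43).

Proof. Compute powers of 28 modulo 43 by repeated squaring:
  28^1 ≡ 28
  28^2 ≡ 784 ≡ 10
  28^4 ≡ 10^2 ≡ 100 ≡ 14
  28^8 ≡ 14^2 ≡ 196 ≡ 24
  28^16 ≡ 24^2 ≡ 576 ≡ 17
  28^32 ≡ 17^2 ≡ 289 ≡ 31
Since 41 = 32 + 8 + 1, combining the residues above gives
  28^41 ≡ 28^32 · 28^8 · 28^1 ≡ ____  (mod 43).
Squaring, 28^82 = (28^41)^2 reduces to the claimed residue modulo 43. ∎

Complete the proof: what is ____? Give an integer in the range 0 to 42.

Multiply the listed residues: 31 · 24 · 28 = 744 → 20832.
Reducing modulo 43: 20832 = 484·43 + 20, so 28^41 ≡ 20.

20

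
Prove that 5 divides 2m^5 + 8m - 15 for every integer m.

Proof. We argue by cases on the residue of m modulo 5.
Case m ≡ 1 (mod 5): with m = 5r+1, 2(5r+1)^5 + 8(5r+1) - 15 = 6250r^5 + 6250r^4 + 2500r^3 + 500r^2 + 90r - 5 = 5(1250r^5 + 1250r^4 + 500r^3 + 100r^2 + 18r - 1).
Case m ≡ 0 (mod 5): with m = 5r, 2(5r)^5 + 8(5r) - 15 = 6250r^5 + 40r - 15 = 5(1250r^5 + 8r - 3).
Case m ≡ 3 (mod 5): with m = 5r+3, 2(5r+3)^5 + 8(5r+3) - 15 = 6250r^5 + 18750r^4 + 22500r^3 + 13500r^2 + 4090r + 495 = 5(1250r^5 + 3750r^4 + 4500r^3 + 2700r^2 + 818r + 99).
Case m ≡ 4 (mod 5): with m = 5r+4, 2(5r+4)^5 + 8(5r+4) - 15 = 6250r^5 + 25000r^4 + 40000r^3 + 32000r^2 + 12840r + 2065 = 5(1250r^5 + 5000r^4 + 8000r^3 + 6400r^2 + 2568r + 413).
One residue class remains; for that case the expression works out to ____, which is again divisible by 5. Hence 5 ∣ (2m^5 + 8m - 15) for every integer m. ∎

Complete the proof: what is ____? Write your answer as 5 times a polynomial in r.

The residues treated are {1, 0, 3, 4}, so the missing case is m ≡ 2 (mod 5); write m = 5r+2.
Then 2(5r+2)^5 + 8(5r+2) - 15 = 6250r^5 + 12500r^4 + 10000r^3 + 4000r^2 + 840r + 65 = 5(1250r^5 + 2500r^4 + 2000r^3 + 800r^2 + 168r + 13).

5(1250r^5 + 2500r^4 + 2000r^3 + 800r^2 + 168r + 13)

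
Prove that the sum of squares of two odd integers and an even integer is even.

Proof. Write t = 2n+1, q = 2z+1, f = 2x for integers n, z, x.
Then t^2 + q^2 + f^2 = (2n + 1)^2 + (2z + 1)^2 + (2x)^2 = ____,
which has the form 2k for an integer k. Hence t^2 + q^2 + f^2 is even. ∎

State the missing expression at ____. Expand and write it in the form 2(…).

2(2n^2 + 2n + 2x^2 + 2z^2 + 2z + 1)

Expanding: (2n + 1)^2 + (2z + 1)^2 + (2x)^2 = 4n^2 + 4n + 4x^2 + 4z^2 + 4z + 2.
Every term is even; pulling out the factor of 2 gives 2(2n^2 + 2n + 2x^2 + 2z^2 + 2z + 1).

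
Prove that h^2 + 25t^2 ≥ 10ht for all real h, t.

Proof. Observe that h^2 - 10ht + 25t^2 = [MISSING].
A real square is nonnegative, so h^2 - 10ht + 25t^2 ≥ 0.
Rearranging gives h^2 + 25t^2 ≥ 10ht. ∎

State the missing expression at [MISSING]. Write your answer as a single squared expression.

(h - 5t)^2

The leading and trailing coefficients are 1^2 and 5^2, and 10 = 2·1·5, so the trinomial is (h - 5t)^2.
Hence h^2 - 10ht + 25t^2 ≥ 0.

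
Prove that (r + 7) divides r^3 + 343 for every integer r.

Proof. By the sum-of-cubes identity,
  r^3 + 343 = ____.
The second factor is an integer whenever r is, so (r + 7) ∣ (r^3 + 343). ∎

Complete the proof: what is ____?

a^3 + b^3 = (a + b)(a^2 - ab + b^2). With a = r, b = 7:
r^3 + 343 = (r + 7)(r^2 - 7r + 49).

(r + 7)(r^2 - 7r + 49)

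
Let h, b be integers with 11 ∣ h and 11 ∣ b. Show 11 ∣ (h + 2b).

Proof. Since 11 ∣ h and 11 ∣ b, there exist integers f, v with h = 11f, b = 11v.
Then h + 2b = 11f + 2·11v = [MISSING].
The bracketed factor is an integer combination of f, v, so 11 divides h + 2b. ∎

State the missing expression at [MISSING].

Pull the common 11 out of every term: 11f + 2·11v = 11(f + 2v).
f + 2v is an integer, which exhibits the divisibility.

11(f + 2v)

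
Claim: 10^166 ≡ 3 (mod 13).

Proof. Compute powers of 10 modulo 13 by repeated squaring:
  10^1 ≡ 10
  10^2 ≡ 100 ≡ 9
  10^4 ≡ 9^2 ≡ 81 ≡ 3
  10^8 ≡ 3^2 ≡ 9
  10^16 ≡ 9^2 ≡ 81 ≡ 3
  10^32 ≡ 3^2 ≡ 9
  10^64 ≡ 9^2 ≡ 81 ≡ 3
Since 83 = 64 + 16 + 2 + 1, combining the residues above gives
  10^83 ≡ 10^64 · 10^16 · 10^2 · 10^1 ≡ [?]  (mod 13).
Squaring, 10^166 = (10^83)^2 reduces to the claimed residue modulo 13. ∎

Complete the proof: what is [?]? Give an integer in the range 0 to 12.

10^64 · 10^16 · 10^2 · 10^1 ≡ 3 · 3 · 9 · 10 = 810.
810 mod 13 = 4, so 10^83 ≡ 4 (mod 13).

4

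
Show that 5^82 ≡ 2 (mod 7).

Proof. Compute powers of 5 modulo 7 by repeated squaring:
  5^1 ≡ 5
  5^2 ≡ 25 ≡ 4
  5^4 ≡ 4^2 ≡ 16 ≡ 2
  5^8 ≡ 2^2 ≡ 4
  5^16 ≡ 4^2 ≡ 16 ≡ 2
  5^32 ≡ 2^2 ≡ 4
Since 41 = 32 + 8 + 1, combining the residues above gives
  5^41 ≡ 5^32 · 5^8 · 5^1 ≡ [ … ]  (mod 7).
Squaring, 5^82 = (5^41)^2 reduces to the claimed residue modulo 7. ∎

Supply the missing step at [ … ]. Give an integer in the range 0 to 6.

Multiply the listed residues: 4 · 4 · 5 = 16 → 80.
Reducing modulo 7: 80 = 11·7 + 3, so 5^41 ≡ 3.

3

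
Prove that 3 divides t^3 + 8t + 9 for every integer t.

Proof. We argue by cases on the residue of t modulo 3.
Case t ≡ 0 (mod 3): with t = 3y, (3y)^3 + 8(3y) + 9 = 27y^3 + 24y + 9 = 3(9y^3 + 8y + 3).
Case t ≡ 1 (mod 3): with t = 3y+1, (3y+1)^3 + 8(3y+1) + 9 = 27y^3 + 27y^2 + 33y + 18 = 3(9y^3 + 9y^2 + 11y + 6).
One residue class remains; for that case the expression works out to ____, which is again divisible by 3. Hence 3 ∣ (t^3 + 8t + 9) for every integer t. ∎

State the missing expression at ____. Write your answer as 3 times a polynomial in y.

Only t ≡ 2 (mod 3) is unaccounted for. Put t = 3y+2:
(3y+2)^3 + 8(3y+2) + 9 expands to 27y^3 + 54y^2 + 60y + 33,
and factoring out 3 leaves 3(9y^3 + 18y^2 + 20y + 11).

3(9y^3 + 18y^2 + 20y + 11)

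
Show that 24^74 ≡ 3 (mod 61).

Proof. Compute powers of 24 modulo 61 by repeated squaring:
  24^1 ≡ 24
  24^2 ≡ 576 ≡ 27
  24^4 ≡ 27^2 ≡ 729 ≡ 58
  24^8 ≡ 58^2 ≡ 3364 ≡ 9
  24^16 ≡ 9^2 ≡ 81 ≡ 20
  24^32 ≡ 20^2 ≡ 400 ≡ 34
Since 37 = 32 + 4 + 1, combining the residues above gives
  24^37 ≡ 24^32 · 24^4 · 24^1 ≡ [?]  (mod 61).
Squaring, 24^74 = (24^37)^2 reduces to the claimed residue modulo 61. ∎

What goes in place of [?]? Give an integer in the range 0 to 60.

Multiply the listed residues: 34 · 58 · 24 = 1972 → 47328.
Reducing modulo 61: 47328 = 775·61 + 53, so 24^37 ≡ 53.

53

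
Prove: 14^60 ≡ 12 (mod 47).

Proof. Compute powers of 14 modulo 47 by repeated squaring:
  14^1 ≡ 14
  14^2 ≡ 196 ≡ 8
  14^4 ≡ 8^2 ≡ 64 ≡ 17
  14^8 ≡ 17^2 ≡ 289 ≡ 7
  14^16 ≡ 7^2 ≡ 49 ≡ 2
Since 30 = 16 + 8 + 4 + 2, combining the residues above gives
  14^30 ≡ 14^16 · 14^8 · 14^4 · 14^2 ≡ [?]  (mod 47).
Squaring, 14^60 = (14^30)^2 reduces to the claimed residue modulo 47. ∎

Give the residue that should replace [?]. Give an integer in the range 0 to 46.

14^16 · 14^8 · 14^4 · 14^2 ≡ 2 · 7 · 17 · 8 = 1904.
1904 mod 47 = 24, so 14^30 ≡ 24 (mod 47).

24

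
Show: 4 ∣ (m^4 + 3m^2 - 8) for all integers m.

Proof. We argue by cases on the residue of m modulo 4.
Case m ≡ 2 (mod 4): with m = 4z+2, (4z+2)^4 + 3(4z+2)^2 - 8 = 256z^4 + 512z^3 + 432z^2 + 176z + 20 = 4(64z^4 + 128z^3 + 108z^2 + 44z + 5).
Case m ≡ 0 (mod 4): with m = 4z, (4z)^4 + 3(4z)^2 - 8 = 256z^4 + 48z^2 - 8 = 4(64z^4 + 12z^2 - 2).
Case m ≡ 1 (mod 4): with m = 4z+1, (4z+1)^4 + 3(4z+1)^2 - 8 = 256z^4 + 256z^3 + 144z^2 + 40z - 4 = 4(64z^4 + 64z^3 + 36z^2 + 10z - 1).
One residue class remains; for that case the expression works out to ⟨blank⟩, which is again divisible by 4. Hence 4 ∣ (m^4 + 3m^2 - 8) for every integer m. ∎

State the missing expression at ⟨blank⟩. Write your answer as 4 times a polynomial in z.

Only m ≡ 3 (mod 4) is unaccounted for. Put m = 4z+3:
(4z+3)^4 + 3(4z+3)^2 - 8 expands to 256z^4 + 768z^3 + 912z^2 + 504z + 100,
and factoring out 4 leaves 4(64z^4 + 192z^3 + 228z^2 + 126z + 25).

4(64z^4 + 192z^3 + 228z^2 + 126z + 25)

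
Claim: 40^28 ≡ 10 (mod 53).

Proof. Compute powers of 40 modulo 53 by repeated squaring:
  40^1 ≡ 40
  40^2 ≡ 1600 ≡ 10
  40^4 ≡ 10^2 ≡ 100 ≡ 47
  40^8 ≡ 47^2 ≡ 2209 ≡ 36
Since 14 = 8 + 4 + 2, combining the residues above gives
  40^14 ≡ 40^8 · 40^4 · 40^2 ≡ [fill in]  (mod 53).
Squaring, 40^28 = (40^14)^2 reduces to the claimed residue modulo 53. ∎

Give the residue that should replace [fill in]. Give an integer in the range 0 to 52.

Multiply the listed residues: 36 · 47 · 10 = 1692 → 16920.
Reducing modulo 53: 16920 = 319·53 + 13, so 40^14 ≡ 13.

13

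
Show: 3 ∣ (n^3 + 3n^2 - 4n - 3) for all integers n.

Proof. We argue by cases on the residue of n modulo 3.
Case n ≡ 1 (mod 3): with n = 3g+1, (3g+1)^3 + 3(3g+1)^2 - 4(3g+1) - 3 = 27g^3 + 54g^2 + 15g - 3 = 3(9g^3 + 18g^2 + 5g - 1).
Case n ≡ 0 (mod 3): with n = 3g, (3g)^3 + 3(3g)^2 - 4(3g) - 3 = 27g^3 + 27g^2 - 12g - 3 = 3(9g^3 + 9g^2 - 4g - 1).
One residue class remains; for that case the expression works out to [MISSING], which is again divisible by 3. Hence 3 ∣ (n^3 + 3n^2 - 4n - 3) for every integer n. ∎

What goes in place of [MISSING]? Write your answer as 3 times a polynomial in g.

3(9g^3 + 27g^2 + 20g + 3)

The residues treated are {1, 0}, so the missing case is n ≡ 2 (mod 3); write n = 3g+2.
Then (3g+2)^3 + 3(3g+2)^2 - 4(3g+2) - 3 = 27g^3 + 81g^2 + 60g + 9 = 3(9g^3 + 27g^2 + 20g + 3).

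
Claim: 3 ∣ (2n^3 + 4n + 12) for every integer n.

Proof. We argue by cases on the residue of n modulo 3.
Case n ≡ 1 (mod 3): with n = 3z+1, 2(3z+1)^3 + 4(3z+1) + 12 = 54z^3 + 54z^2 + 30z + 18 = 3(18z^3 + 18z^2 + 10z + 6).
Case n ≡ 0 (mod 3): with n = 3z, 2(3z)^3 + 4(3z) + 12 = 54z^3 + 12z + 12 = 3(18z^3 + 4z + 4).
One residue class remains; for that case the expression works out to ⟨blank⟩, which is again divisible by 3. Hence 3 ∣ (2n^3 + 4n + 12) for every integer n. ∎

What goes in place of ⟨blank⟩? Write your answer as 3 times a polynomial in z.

3(18z^3 + 36z^2 + 28z + 12)

The residues treated are {1, 0}, so the missing case is n ≡ 2 (mod 3); write n = 3z+2.
Then 2(3z+2)^3 + 4(3z+2) + 12 = 54z^3 + 108z^2 + 84z + 36 = 3(18z^3 + 36z^2 + 28z + 12).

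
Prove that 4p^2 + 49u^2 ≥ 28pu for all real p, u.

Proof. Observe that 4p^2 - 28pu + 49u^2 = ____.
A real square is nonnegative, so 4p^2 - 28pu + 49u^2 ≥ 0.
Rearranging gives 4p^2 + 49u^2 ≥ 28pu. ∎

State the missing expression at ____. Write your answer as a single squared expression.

(2p - 7u)^2

4p^2 - 28pu + 49u^2 is a perfect-square trinomial: the outer terms are (2p)^2 and (7u)^2, and the cross term is -2·2p·7u.
So 4p^2 - 28pu + 49u^2 = (2p - 7u)^2 ≥ 0.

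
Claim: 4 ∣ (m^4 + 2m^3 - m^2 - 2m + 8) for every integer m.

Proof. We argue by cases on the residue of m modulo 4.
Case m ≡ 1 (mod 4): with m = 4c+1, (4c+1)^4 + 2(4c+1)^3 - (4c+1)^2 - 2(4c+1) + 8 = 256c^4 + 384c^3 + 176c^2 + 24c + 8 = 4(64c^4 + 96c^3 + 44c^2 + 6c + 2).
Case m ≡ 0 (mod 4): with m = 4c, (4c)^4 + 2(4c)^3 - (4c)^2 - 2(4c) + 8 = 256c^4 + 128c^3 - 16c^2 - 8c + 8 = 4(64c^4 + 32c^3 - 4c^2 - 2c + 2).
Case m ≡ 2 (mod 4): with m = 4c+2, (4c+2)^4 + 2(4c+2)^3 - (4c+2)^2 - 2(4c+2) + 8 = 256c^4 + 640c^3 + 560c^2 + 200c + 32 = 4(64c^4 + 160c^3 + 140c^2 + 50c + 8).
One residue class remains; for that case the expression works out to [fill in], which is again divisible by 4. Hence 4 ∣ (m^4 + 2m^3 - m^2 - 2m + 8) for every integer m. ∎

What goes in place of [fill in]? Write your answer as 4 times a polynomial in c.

4(64c^4 + 224c^3 + 284c^2 + 154c + 32)

The residues treated are {1, 0, 2}, so the missing case is m ≡ 3 (mod 4); write m = 4c+3.
Then (4c+3)^4 + 2(4c+3)^3 - (4c+3)^2 - 2(4c+3) + 8 = 256c^4 + 896c^3 + 1136c^2 + 616c + 128 = 4(64c^4 + 224c^3 + 284c^2 + 154c + 32).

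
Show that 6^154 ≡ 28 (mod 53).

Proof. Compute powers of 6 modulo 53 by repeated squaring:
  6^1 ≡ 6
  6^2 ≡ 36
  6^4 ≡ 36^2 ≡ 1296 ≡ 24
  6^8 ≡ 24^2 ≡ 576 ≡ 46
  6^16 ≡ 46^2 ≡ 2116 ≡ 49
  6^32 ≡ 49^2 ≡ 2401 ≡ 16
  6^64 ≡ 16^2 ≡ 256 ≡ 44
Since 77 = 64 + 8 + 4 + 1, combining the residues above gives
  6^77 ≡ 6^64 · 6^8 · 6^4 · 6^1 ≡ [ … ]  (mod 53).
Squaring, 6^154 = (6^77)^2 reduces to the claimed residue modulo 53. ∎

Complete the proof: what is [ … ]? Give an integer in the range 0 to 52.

9

6^64 · 6^8 · 6^4 · 6^1 ≡ 44 · 46 · 24 · 6 = 291456.
291456 mod 53 = 9, so 6^77 ≡ 9 (mod 53).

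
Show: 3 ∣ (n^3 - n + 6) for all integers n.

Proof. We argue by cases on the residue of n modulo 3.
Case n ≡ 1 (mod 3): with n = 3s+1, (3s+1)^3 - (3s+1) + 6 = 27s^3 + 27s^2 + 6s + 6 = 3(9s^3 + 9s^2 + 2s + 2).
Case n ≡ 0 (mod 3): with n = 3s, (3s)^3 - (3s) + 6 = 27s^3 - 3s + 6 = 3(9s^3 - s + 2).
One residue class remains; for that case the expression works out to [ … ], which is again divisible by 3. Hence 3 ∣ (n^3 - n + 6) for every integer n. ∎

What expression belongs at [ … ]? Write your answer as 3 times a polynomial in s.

Only n ≡ 2 (mod 3) is unaccounted for. Put n = 3s+2:
(3s+2)^3 - (3s+2) + 6 expands to 27s^3 + 54s^2 + 33s + 12,
and factoring out 3 leaves 3(9s^3 + 18s^2 + 11s + 4).

3(9s^3 + 18s^2 + 11s + 4)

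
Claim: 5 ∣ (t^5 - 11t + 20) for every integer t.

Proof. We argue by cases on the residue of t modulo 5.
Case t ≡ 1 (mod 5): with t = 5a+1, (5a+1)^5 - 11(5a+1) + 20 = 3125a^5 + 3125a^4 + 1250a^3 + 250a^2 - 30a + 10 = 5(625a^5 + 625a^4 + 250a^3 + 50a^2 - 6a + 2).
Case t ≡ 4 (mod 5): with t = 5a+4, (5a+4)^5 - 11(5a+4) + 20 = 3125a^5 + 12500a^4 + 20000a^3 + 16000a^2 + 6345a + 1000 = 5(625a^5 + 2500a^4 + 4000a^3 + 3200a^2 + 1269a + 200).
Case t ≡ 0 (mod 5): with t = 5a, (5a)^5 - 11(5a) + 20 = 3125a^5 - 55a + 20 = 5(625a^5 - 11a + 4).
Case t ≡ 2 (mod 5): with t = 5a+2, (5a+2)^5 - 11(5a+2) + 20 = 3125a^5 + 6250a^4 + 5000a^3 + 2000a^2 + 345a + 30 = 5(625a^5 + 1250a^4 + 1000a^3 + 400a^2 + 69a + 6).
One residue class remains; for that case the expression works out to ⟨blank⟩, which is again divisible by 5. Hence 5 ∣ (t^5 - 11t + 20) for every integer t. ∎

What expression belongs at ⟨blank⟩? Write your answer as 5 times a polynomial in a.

The residues treated are {1, 4, 0, 2}, so the missing case is t ≡ 3 (mod 5); write t = 5a+3.
Then (5a+3)^5 - 11(5a+3) + 20 = 3125a^5 + 9375a^4 + 11250a^3 + 6750a^2 + 1970a + 230 = 5(625a^5 + 1875a^4 + 2250a^3 + 1350a^2 + 394a + 46).

5(625a^5 + 1875a^4 + 2250a^3 + 1350a^2 + 394a + 46)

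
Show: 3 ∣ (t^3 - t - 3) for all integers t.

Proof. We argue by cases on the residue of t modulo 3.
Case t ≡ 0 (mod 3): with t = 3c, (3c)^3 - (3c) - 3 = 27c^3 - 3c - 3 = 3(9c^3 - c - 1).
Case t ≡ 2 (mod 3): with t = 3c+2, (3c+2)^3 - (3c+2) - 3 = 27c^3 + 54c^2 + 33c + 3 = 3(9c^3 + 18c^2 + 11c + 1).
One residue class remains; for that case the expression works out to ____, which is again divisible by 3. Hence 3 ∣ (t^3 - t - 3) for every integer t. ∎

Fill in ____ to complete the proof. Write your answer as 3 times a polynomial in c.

The residues treated are {0, 2}, so the missing case is t ≡ 1 (mod 3); write t = 3c+1.
Then (3c+1)^3 - (3c+1) - 3 = 27c^3 + 27c^2 + 6c - 3 = 3(9c^3 + 9c^2 + 2c - 1).

3(9c^3 + 9c^2 + 2c - 1)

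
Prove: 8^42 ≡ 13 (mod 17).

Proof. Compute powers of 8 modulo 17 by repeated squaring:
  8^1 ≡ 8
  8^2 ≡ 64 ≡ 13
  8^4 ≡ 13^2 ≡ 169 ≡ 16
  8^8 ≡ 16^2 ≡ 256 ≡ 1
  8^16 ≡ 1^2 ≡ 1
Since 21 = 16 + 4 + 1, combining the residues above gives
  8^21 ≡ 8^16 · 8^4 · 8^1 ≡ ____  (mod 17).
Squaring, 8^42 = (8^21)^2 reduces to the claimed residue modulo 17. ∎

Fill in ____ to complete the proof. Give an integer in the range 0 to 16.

9

8^16 · 8^4 · 8^1 ≡ 1 · 16 · 8 = 128.
128 mod 17 = 9, so 8^21 ≡ 9 (mod 17).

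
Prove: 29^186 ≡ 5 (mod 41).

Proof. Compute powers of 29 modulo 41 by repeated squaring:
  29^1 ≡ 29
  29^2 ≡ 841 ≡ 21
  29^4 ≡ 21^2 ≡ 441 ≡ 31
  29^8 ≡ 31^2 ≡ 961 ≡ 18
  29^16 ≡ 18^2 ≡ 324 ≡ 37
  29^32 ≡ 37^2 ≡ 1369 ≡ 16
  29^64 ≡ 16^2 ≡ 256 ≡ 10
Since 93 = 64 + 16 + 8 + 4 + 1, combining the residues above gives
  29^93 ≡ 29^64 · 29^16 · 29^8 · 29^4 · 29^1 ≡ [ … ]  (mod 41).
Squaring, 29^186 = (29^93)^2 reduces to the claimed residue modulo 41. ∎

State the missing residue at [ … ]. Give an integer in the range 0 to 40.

29^64 · 29^16 · 29^8 · 29^4 · 29^1 ≡ 10 · 37 · 18 · 31 · 29 = 5987340.
5987340 mod 41 = 28, so 29^93 ≡ 28 (mod 41).

28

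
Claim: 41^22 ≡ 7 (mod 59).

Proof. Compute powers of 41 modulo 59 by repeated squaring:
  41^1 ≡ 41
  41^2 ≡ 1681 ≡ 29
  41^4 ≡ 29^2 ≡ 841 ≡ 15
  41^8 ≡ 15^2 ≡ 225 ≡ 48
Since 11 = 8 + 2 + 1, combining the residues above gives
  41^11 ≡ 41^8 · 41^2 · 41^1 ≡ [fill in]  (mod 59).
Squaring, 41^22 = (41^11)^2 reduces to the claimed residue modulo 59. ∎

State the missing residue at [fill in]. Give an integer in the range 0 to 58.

19

Multiply the listed residues: 48 · 29 · 41 = 1392 → 57072.
Reducing modulo 59: 57072 = 967·59 + 19, so 41^11 ≡ 19.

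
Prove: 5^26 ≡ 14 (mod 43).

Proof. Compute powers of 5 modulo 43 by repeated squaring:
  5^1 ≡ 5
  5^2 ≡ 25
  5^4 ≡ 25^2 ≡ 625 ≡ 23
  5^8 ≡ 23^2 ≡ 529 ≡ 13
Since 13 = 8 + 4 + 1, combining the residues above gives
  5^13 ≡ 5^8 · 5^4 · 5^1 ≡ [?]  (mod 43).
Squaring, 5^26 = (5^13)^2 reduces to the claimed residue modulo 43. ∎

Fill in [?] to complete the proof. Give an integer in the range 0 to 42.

5^8 · 5^4 · 5^1 ≡ 13 · 23 · 5 = 1495.
1495 mod 43 = 33, so 5^13 ≡ 33 (mod 43).

33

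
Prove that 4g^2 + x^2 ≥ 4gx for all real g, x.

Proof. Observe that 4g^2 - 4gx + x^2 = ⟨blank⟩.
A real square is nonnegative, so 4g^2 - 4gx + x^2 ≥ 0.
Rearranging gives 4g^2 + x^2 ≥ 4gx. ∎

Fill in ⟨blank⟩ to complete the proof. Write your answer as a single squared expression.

The leading and trailing coefficients are 2^2 and 1^2, and 4 = 2·2·1, so the trinomial is (2g - x)^2.
Hence 4g^2 - 4gx + x^2 ≥ 0.

(2g - x)^2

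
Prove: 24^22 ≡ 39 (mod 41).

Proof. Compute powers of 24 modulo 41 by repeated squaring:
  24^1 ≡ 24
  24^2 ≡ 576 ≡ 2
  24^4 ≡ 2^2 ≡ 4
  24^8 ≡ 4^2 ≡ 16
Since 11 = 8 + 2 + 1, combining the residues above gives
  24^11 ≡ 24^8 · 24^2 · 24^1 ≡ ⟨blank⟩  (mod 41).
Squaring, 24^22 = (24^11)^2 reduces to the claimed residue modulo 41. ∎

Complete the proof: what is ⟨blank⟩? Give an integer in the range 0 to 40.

30

24^8 · 24^2 · 24^1 ≡ 16 · 2 · 24 = 768.
768 mod 41 = 30, so 24^11 ≡ 30 (mod 41).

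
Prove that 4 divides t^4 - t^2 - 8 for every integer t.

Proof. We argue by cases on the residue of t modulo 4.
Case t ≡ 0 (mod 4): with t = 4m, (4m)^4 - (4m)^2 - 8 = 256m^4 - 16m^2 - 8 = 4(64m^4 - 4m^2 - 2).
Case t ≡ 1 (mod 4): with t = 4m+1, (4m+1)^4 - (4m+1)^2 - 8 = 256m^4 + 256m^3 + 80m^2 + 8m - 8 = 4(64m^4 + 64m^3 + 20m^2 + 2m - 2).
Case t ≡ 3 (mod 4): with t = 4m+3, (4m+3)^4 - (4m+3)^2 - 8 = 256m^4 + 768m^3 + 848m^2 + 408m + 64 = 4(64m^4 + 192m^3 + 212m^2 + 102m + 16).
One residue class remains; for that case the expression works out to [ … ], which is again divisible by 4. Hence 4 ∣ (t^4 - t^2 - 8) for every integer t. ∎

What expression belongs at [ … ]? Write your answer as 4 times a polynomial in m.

4(64m^4 + 128m^3 + 92m^2 + 28m + 1)

The residues treated are {0, 1, 3}, so the missing case is t ≡ 2 (mod 4); write t = 4m+2.
Then (4m+2)^4 - (4m+2)^2 - 8 = 256m^4 + 512m^3 + 368m^2 + 112m + 4 = 4(64m^4 + 128m^3 + 92m^2 + 28m + 1).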